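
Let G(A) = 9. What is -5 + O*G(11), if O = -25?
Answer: -230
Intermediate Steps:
-5 + O*G(11) = -5 - 25*9 = -5 - 225 = -230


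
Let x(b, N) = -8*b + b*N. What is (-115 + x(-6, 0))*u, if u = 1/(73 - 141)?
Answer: 67/68 ≈ 0.98529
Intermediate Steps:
x(b, N) = -8*b + N*b
u = -1/68 (u = 1/(-68) = -1/68 ≈ -0.014706)
(-115 + x(-6, 0))*u = (-115 - 6*(-8 + 0))*(-1/68) = (-115 - 6*(-8))*(-1/68) = (-115 + 48)*(-1/68) = -67*(-1/68) = 67/68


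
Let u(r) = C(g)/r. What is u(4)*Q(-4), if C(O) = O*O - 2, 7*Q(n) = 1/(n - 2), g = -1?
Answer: 1/168 ≈ 0.0059524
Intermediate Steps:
Q(n) = 1/(7*(-2 + n)) (Q(n) = 1/(7*(n - 2)) = 1/(7*(-2 + n)))
C(O) = -2 + O² (C(O) = O² - 2 = -2 + O²)
u(r) = -1/r (u(r) = (-2 + (-1)²)/r = (-2 + 1)/r = -1/r)
u(4)*Q(-4) = (-1/4)*(1/(7*(-2 - 4))) = (-1*¼)*((⅐)/(-6)) = -(-1)/(28*6) = -¼*(-1/42) = 1/168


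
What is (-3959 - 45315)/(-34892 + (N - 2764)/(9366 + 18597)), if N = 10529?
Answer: 1377848862/975677231 ≈ 1.4122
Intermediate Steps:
(-3959 - 45315)/(-34892 + (N - 2764)/(9366 + 18597)) = (-3959 - 45315)/(-34892 + (10529 - 2764)/(9366 + 18597)) = -49274/(-34892 + 7765/27963) = -49274/(-975677231/27963) = -49274*(-27963/975677231) = 1377848862/975677231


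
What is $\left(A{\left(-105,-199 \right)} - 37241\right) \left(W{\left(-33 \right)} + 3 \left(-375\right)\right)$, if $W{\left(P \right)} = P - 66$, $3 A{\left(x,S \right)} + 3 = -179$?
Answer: $45657240$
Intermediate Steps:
$A{\left(x,S \right)} = - \frac{182}{3}$ ($A{\left(x,S \right)} = -1 + \frac{1}{3} \left(-179\right) = -1 - \frac{179}{3} = - \frac{182}{3}$)
$W{\left(P \right)} = -66 + P$ ($W{\left(P \right)} = P - 66 = -66 + P$)
$\left(A{\left(-105,-199 \right)} - 37241\right) \left(W{\left(-33 \right)} + 3 \left(-375\right)\right) = \left(- \frac{182}{3} - 37241\right) \left(\left(-66 - 33\right) + 3 \left(-375\right)\right) = - \frac{111905 \left(-99 - 1125\right)}{3} = \left(- \frac{111905}{3}\right) \left(-1224\right) = 45657240$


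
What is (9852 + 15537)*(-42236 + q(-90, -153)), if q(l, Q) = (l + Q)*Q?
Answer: -128392173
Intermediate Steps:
q(l, Q) = Q*(Q + l) (q(l, Q) = (Q + l)*Q = Q*(Q + l))
(9852 + 15537)*(-42236 + q(-90, -153)) = (9852 + 15537)*(-42236 - 153*(-153 - 90)) = 25389*(-42236 - 153*(-243)) = 25389*(-42236 + 37179) = 25389*(-5057) = -128392173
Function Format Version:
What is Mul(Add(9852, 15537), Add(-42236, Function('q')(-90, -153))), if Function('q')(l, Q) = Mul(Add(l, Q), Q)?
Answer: -128392173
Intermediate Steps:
Function('q')(l, Q) = Mul(Q, Add(Q, l)) (Function('q')(l, Q) = Mul(Add(Q, l), Q) = Mul(Q, Add(Q, l)))
Mul(Add(9852, 15537), Add(-42236, Function('q')(-90, -153))) = Mul(Add(9852, 15537), Add(-42236, Mul(-153, Add(-153, -90)))) = Mul(25389, Add(-42236, Mul(-153, -243))) = Mul(25389, Add(-42236, 37179)) = Mul(25389, -5057) = -128392173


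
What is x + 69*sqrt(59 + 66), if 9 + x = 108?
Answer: 99 + 345*sqrt(5) ≈ 870.44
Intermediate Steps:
x = 99 (x = -9 + 108 = 99)
x + 69*sqrt(59 + 66) = 99 + 69*sqrt(59 + 66) = 99 + 69*sqrt(125) = 99 + 69*(5*sqrt(5)) = 99 + 345*sqrt(5)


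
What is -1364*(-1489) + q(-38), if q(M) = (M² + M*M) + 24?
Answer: 2033908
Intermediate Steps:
q(M) = 24 + 2*M² (q(M) = (M² + M²) + 24 = 2*M² + 24 = 24 + 2*M²)
-1364*(-1489) + q(-38) = -1364*(-1489) + (24 + 2*(-38)²) = 2030996 + (24 + 2*1444) = 2030996 + (24 + 2888) = 2030996 + 2912 = 2033908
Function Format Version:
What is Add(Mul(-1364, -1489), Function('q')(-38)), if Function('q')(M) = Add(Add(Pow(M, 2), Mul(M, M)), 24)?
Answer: 2033908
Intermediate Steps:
Function('q')(M) = Add(24, Mul(2, Pow(M, 2))) (Function('q')(M) = Add(Add(Pow(M, 2), Pow(M, 2)), 24) = Add(Mul(2, Pow(M, 2)), 24) = Add(24, Mul(2, Pow(M, 2))))
Add(Mul(-1364, -1489), Function('q')(-38)) = Add(Mul(-1364, -1489), Add(24, Mul(2, Pow(-38, 2)))) = Add(2030996, Add(24, Mul(2, 1444))) = Add(2030996, Add(24, 2888)) = Add(2030996, 2912) = 2033908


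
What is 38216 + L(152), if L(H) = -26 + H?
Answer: 38342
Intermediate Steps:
38216 + L(152) = 38216 + (-26 + 152) = 38216 + 126 = 38342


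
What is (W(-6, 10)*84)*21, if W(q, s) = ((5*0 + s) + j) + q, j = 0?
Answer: 7056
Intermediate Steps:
W(q, s) = q + s (W(q, s) = ((5*0 + s) + 0) + q = ((0 + s) + 0) + q = (s + 0) + q = s + q = q + s)
(W(-6, 10)*84)*21 = ((-6 + 10)*84)*21 = (4*84)*21 = 336*21 = 7056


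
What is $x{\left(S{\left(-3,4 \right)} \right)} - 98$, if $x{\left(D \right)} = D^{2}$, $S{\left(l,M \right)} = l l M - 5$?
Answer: $863$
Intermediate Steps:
$S{\left(l,M \right)} = -5 + M l^{2}$ ($S{\left(l,M \right)} = l^{2} M - 5 = M l^{2} - 5 = -5 + M l^{2}$)
$x{\left(S{\left(-3,4 \right)} \right)} - 98 = \left(-5 + 4 \left(-3\right)^{2}\right)^{2} - 98 = \left(-5 + 4 \cdot 9\right)^{2} - 98 = \left(-5 + 36\right)^{2} - 98 = 31^{2} - 98 = 961 - 98 = 863$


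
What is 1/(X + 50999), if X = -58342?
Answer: -1/7343 ≈ -0.00013618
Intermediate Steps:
1/(X + 50999) = 1/(-58342 + 50999) = 1/(-7343) = -1/7343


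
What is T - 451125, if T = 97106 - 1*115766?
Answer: -469785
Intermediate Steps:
T = -18660 (T = 97106 - 115766 = -18660)
T - 451125 = -18660 - 451125 = -469785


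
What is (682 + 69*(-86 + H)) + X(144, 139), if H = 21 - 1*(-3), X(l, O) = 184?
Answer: -3412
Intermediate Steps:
H = 24 (H = 21 + 3 = 24)
(682 + 69*(-86 + H)) + X(144, 139) = (682 + 69*(-86 + 24)) + 184 = (682 + 69*(-62)) + 184 = (682 - 4278) + 184 = -3596 + 184 = -3412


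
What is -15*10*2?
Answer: -300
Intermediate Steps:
-15*10*2 = -150*2 = -300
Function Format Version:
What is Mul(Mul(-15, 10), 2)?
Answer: -300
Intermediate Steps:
Mul(Mul(-15, 10), 2) = Mul(-150, 2) = -300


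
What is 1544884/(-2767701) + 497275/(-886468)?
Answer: -2745798744487/2453478370068 ≈ -1.1191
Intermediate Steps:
1544884/(-2767701) + 497275/(-886468) = 1544884*(-1/2767701) + 497275*(-1/886468) = -1544884/2767701 - 497275/886468 = -2745798744487/2453478370068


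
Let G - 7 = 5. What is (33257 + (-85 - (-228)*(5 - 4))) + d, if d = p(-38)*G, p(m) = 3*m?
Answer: 32032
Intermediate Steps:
G = 12 (G = 7 + 5 = 12)
d = -1368 (d = (3*(-38))*12 = -114*12 = -1368)
(33257 + (-85 - (-228)*(5 - 4))) + d = (33257 + (-85 - (-228)*(5 - 4))) - 1368 = (33257 + (-85 - (-228))) - 1368 = (33257 + (-85 - 57*(-4))) - 1368 = (33257 + (-85 + 228)) - 1368 = (33257 + 143) - 1368 = 33400 - 1368 = 32032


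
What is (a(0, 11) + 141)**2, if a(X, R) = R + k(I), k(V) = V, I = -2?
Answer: 22500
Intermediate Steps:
a(X, R) = -2 + R (a(X, R) = R - 2 = -2 + R)
(a(0, 11) + 141)**2 = ((-2 + 11) + 141)**2 = (9 + 141)**2 = 150**2 = 22500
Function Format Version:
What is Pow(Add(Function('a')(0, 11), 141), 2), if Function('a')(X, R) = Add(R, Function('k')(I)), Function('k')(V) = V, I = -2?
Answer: 22500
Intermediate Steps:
Function('a')(X, R) = Add(-2, R) (Function('a')(X, R) = Add(R, -2) = Add(-2, R))
Pow(Add(Function('a')(0, 11), 141), 2) = Pow(Add(Add(-2, 11), 141), 2) = Pow(Add(9, 141), 2) = Pow(150, 2) = 22500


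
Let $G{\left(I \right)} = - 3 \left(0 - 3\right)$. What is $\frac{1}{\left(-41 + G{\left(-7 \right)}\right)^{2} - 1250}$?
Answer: $- \frac{1}{226} \approx -0.0044248$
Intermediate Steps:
$G{\left(I \right)} = 9$ ($G{\left(I \right)} = \left(-3\right) \left(-3\right) = 9$)
$\frac{1}{\left(-41 + G{\left(-7 \right)}\right)^{2} - 1250} = \frac{1}{\left(-41 + 9\right)^{2} - 1250} = \frac{1}{\left(-32\right)^{2} - 1250} = \frac{1}{1024 - 1250} = \frac{1}{-226} = - \frac{1}{226}$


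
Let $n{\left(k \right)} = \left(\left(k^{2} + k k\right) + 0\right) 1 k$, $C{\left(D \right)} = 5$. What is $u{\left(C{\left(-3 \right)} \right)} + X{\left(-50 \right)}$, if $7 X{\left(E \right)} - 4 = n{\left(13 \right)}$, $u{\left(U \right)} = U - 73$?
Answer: $\frac{3922}{7} \approx 560.29$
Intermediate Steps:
$u{\left(U \right)} = -73 + U$ ($u{\left(U \right)} = U - 73 = -73 + U$)
$n{\left(k \right)} = 2 k^{3}$ ($n{\left(k \right)} = \left(\left(k^{2} + k^{2}\right) + 0\right) 1 k = \left(2 k^{2} + 0\right) 1 k = 2 k^{2} \cdot 1 k = 2 k^{2} k = 2 k^{3}$)
$X{\left(E \right)} = \frac{4398}{7}$ ($X{\left(E \right)} = \frac{4}{7} + \frac{2 \cdot 13^{3}}{7} = \frac{4}{7} + \frac{2 \cdot 2197}{7} = \frac{4}{7} + \frac{1}{7} \cdot 4394 = \frac{4}{7} + \frac{4394}{7} = \frac{4398}{7}$)
$u{\left(C{\left(-3 \right)} \right)} + X{\left(-50 \right)} = \left(-73 + 5\right) + \frac{4398}{7} = -68 + \frac{4398}{7} = \frac{3922}{7}$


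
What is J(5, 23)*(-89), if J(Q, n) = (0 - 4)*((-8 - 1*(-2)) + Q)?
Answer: -356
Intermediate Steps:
J(Q, n) = 24 - 4*Q (J(Q, n) = -4*((-8 + 2) + Q) = -4*(-6 + Q) = 24 - 4*Q)
J(5, 23)*(-89) = (24 - 4*5)*(-89) = (24 - 20)*(-89) = 4*(-89) = -356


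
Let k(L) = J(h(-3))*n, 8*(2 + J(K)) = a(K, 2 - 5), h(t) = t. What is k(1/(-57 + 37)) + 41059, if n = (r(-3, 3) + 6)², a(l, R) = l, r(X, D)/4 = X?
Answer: 81947/2 ≈ 40974.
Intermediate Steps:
r(X, D) = 4*X
J(K) = -2 + K/8
n = 36 (n = (4*(-3) + 6)² = (-12 + 6)² = (-6)² = 36)
k(L) = -171/2 (k(L) = (-2 + (⅛)*(-3))*36 = (-2 - 3/8)*36 = -19/8*36 = -171/2)
k(1/(-57 + 37)) + 41059 = -171/2 + 41059 = 81947/2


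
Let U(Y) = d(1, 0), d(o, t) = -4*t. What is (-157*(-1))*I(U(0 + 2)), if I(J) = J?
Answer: 0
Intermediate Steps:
U(Y) = 0 (U(Y) = -4*0 = 0)
(-157*(-1))*I(U(0 + 2)) = -157*(-1)*0 = 157*0 = 0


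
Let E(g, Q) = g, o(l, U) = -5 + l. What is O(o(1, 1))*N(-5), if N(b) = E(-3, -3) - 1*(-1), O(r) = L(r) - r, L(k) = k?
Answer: 0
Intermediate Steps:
O(r) = 0 (O(r) = r - r = 0)
N(b) = -2 (N(b) = -3 - 1*(-1) = -3 + 1 = -2)
O(o(1, 1))*N(-5) = 0*(-2) = 0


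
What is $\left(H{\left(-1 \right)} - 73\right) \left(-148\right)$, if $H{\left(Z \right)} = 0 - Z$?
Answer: $10656$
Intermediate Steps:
$H{\left(Z \right)} = - Z$
$\left(H{\left(-1 \right)} - 73\right) \left(-148\right) = \left(\left(-1\right) \left(-1\right) - 73\right) \left(-148\right) = \left(1 - 73\right) \left(-148\right) = \left(-72\right) \left(-148\right) = 10656$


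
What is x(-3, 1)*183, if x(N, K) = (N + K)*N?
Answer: 1098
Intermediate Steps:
x(N, K) = N*(K + N) (x(N, K) = (K + N)*N = N*(K + N))
x(-3, 1)*183 = -3*(1 - 3)*183 = -3*(-2)*183 = 6*183 = 1098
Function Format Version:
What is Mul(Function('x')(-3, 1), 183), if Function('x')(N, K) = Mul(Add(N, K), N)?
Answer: 1098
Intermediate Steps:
Function('x')(N, K) = Mul(N, Add(K, N)) (Function('x')(N, K) = Mul(Add(K, N), N) = Mul(N, Add(K, N)))
Mul(Function('x')(-3, 1), 183) = Mul(Mul(-3, Add(1, -3)), 183) = Mul(Mul(-3, -2), 183) = Mul(6, 183) = 1098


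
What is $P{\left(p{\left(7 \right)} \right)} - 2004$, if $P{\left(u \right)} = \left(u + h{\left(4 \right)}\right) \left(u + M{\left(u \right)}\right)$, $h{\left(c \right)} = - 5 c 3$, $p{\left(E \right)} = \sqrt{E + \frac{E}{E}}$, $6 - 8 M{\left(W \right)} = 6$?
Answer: $-1996 - 120 \sqrt{2} \approx -2165.7$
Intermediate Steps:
$M{\left(W \right)} = 0$ ($M{\left(W \right)} = \frac{3}{4} - \frac{3}{4} = 0$)
$p{\left(E \right)} = \sqrt{1 + E}$ ($p{\left(E \right)} = \sqrt{E + 1} = \sqrt{1 + E}$)
$h{\left(c \right)} = - 15 c$
$P{\left(u \right)} = u \left(-60 + u\right)$ ($P{\left(u \right)} = \left(u - 60\right) \left(u + 0\right) = \left(u - 60\right) u = \left(-60 + u\right) u = u \left(-60 + u\right)$)
$P{\left(p{\left(7 \right)} \right)} - 2004 = \sqrt{1 + 7} \left(-60 + \sqrt{1 + 7}\right) - 2004 = \sqrt{8} \left(-60 + \sqrt{8}\right) - 2004 = 2 \sqrt{2} \left(-60 + 2 \sqrt{2}\right) - 2004 = -2004 + 2 \sqrt{2} \left(-60 + 2 \sqrt{2}\right)$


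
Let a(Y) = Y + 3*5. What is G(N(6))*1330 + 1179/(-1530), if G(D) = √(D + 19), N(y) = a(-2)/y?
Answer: -131/170 + 665*√762/3 ≈ 6118.2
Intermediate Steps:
a(Y) = 15 + Y (a(Y) = Y + 15 = 15 + Y)
N(y) = 13/y (N(y) = (15 - 2)/y = 13/y)
G(D) = √(19 + D)
G(N(6))*1330 + 1179/(-1530) = √(19 + 13/6)*1330 + 1179/(-1530) = √(19 + 13*(⅙))*1330 + 1179*(-1/1530) = √(19 + 13/6)*1330 - 131/170 = √(127/6)*1330 - 131/170 = (√762/6)*1330 - 131/170 = 665*√762/3 - 131/170 = -131/170 + 665*√762/3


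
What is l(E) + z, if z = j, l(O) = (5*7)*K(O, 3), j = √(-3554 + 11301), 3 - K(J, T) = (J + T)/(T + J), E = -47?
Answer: 70 + √7747 ≈ 158.02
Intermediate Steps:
K(J, T) = 2 (K(J, T) = 3 - (J + T)/(T + J) = 3 - (J + T)/(J + T) = 3 - 1*1 = 3 - 1 = 2)
j = √7747 ≈ 88.017
l(O) = 70 (l(O) = (5*7)*2 = 35*2 = 70)
z = √7747 ≈ 88.017
l(E) + z = 70 + √7747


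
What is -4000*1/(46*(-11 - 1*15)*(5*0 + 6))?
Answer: 500/897 ≈ 0.55741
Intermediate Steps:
-4000*1/(46*(-11 - 1*15)*(5*0 + 6)) = -4000*1/(46*(0 + 6)*(-11 - 15)) = -4000/((6*46)*(-26)) = -4000/(276*(-26)) = -4000/(-7176) = -4000*(-1/7176) = 500/897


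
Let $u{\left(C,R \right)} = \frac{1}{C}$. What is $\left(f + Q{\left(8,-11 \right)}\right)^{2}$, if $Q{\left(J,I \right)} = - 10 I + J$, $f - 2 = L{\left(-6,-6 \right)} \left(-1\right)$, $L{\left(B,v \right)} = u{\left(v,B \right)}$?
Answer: $\frac{519841}{36} \approx 14440.0$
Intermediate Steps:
$L{\left(B,v \right)} = \frac{1}{v}$
$f = \frac{13}{6}$ ($f = 2 + \frac{1}{-6} \left(-1\right) = 2 - - \frac{1}{6} = 2 + \frac{1}{6} = \frac{13}{6} \approx 2.1667$)
$Q{\left(J,I \right)} = J - 10 I$
$\left(f + Q{\left(8,-11 \right)}\right)^{2} = \left(\frac{13}{6} + \left(8 - -110\right)\right)^{2} = \left(\frac{13}{6} + \left(8 + 110\right)\right)^{2} = \left(\frac{13}{6} + 118\right)^{2} = \left(\frac{721}{6}\right)^{2} = \frac{519841}{36}$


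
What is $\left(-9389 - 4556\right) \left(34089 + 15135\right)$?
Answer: $-686428680$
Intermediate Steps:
$\left(-9389 - 4556\right) \left(34089 + 15135\right) = \left(-13945\right) 49224 = -686428680$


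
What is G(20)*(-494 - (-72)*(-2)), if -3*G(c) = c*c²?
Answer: 5104000/3 ≈ 1.7013e+6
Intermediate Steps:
G(c) = -c³/3 (G(c) = -c*c²/3 = -c³/3)
G(20)*(-494 - (-72)*(-2)) = (-⅓*20³)*(-494 - (-72)*(-2)) = (-⅓*8000)*(-494 - 1*144) = -8000*(-494 - 144)/3 = -8000/3*(-638) = 5104000/3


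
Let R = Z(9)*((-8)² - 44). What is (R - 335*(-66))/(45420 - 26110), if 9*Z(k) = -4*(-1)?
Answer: 19907/17379 ≈ 1.1455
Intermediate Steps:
Z(k) = 4/9 (Z(k) = (-4*(-1))/9 = (⅑)*4 = 4/9)
R = 80/9 (R = 4*((-8)² - 44)/9 = 4*(64 - 44)/9 = (4/9)*20 = 80/9 ≈ 8.8889)
(R - 335*(-66))/(45420 - 26110) = (80/9 - 335*(-66))/(45420 - 26110) = (80/9 + 22110)/19310 = (199070/9)*(1/19310) = 19907/17379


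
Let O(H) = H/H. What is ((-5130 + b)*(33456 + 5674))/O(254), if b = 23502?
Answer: 718896360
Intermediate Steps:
O(H) = 1
((-5130 + b)*(33456 + 5674))/O(254) = ((-5130 + 23502)*(33456 + 5674))/1 = (18372*39130)*1 = 718896360*1 = 718896360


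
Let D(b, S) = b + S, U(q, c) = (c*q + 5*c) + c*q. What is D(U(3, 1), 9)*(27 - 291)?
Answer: -5280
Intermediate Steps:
U(q, c) = 5*c + 2*c*q (U(q, c) = (5*c + c*q) + c*q = 5*c + 2*c*q)
D(b, S) = S + b
D(U(3, 1), 9)*(27 - 291) = (9 + 1*(5 + 2*3))*(27 - 291) = (9 + 1*(5 + 6))*(-264) = (9 + 1*11)*(-264) = (9 + 11)*(-264) = 20*(-264) = -5280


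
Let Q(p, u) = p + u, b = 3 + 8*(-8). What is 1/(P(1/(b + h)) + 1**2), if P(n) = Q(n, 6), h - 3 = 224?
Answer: 166/1163 ≈ 0.14273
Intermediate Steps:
h = 227 (h = 3 + 224 = 227)
b = -61 (b = 3 - 64 = -61)
P(n) = 6 + n (P(n) = n + 6 = 6 + n)
1/(P(1/(b + h)) + 1**2) = 1/((6 + 1/(-61 + 227)) + 1**2) = 1/((6 + 1/166) + 1) = 1/(997/166 + 1) = 1/(1163/166) = 166/1163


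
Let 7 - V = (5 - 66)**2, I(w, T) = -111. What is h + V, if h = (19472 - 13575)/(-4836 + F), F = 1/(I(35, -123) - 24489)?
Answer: -441983308314/118965601 ≈ -3715.2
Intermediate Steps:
F = -1/24600 (F = 1/(-111 - 24489) = 1/(-24600) = -1/24600 ≈ -4.0650e-5)
h = -145066200/118965601 (h = (19472 - 13575)/(-4836 - 1/24600) = 5897/(-118965601/24600) = 5897*(-24600/118965601) = -145066200/118965601 ≈ -1.2194)
V = -3714 (V = 7 - (5 - 66)**2 = 7 - 1*(-61)**2 = 7 - 1*3721 = 7 - 3721 = -3714)
h + V = -145066200/118965601 - 3714 = -441983308314/118965601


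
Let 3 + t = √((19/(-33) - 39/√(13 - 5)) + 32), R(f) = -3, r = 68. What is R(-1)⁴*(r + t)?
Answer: 5265 + 27*2^(¼)*√(-42471 + 68442*√2)/22 ≈ 5605.2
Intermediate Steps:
t = -3 + √(1037/33 - 39*√2/4) (t = -3 + √((19/(-33) - 39/√(13 - 5)) + 32) = -3 + √((19*(-1/33) - 39*√2/4) + 32) = -3 + √((-19/33 - 39*√2/4) + 32) = -3 + √(1037/33 - 39*√2/4) ≈ 1.1995)
R(-1)⁴*(r + t) = (-3)⁴*(68 + (-3 + 2^(¼)*√(-42471 + 68442*√2)/66)) = 81*(65 + 2^(¼)*√(-42471 + 68442*√2)/66) = 5265 + 27*2^(¼)*√(-42471 + 68442*√2)/22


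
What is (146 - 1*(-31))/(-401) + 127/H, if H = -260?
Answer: -96947/104260 ≈ -0.92986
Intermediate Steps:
(146 - 1*(-31))/(-401) + 127/H = (146 - 1*(-31))/(-401) + 127/(-260) = (146 + 31)*(-1/401) + 127*(-1/260) = 177*(-1/401) - 127/260 = -177/401 - 127/260 = -96947/104260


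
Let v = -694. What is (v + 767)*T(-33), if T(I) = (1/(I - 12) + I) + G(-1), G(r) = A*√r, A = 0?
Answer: -108478/45 ≈ -2410.6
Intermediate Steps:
G(r) = 0 (G(r) = 0*√r = 0)
T(I) = I + 1/(-12 + I) (T(I) = (1/(I - 12) + I) + 0 = (1/(-12 + I) + I) + 0 = (I + 1/(-12 + I)) + 0 = I + 1/(-12 + I))
(v + 767)*T(-33) = (-694 + 767)*((1 + (-33)² - 12*(-33))/(-12 - 33)) = 73*((1 + 1089 + 396)/(-45)) = 73*(-1/45*1486) = 73*(-1486/45) = -108478/45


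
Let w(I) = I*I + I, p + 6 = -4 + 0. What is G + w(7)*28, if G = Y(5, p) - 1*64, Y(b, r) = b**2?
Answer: 1529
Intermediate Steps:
p = -10 (p = -6 + (-4 + 0) = -6 - 4 = -10)
w(I) = I + I**2 (w(I) = I**2 + I = I + I**2)
G = -39 (G = 5**2 - 1*64 = 25 - 64 = -39)
G + w(7)*28 = -39 + (7*(1 + 7))*28 = -39 + (7*8)*28 = -39 + 56*28 = -39 + 1568 = 1529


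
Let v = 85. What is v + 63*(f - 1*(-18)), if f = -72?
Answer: -3317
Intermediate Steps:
v + 63*(f - 1*(-18)) = 85 + 63*(-72 - 1*(-18)) = 85 + 63*(-72 + 18) = 85 + 63*(-54) = 85 - 3402 = -3317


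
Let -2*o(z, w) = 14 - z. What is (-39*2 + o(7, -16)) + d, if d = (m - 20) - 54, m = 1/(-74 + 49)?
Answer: -7777/50 ≈ -155.54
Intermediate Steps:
m = -1/25 (m = 1/(-25) = -1/25 ≈ -0.040000)
o(z, w) = -7 + z/2 (o(z, w) = -(14 - z)/2 = -7 + z/2)
d = -1851/25 (d = (-1/25 - 20) - 54 = -501/25 - 54 = -1851/25 ≈ -74.040)
(-39*2 + o(7, -16)) + d = (-39*2 + (-7 + (1/2)*7)) - 1851/25 = (-78 + (-7 + 7/2)) - 1851/25 = (-78 - 7/2) - 1851/25 = -163/2 - 1851/25 = -7777/50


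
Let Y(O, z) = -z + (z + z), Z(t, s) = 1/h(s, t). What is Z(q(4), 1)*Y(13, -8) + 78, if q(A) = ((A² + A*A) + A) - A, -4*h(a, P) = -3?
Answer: 202/3 ≈ 67.333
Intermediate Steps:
h(a, P) = ¾ (h(a, P) = -¼*(-3) = ¾)
q(A) = 2*A² (q(A) = ((A² + A²) + A) - A = (2*A² + A) - A = (A + 2*A²) - A = 2*A²)
Z(t, s) = 4/3 (Z(t, s) = 1/(¾) = 4/3)
Y(O, z) = z (Y(O, z) = -z + 2*z = z)
Z(q(4), 1)*Y(13, -8) + 78 = (4/3)*(-8) + 78 = -32/3 + 78 = 202/3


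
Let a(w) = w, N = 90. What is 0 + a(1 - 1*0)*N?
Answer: 90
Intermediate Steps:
0 + a(1 - 1*0)*N = 0 + (1 - 1*0)*90 = 0 + (1 + 0)*90 = 0 + 1*90 = 0 + 90 = 90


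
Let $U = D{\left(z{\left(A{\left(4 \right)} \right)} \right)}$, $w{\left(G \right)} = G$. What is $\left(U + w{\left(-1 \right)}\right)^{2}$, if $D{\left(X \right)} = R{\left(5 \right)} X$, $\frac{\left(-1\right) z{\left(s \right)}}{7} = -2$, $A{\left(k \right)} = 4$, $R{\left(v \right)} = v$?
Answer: $4761$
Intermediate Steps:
$z{\left(s \right)} = 14$ ($z{\left(s \right)} = \left(-7\right) \left(-2\right) = 14$)
$D{\left(X \right)} = 5 X$
$U = 70$ ($U = 5 \cdot 14 = 70$)
$\left(U + w{\left(-1 \right)}\right)^{2} = \left(70 - 1\right)^{2} = 69^{2} = 4761$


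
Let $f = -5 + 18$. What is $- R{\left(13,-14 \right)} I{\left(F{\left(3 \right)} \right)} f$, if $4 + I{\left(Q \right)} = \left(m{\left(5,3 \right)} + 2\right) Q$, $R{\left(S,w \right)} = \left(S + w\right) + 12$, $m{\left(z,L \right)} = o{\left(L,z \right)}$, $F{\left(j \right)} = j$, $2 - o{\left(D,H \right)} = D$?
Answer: $143$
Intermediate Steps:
$o{\left(D,H \right)} = 2 - D$
$m{\left(z,L \right)} = 2 - L$
$f = 13$
$R{\left(S,w \right)} = 12 + S + w$
$I{\left(Q \right)} = -4 + Q$ ($I{\left(Q \right)} = -4 + \left(\left(2 - 3\right) + 2\right) Q = -4 + \left(-1 + 2\right) Q = -4 + 1 Q = -4 + Q$)
$- R{\left(13,-14 \right)} I{\left(F{\left(3 \right)} \right)} f = - \left(12 + 13 - 14\right) \left(-4 + 3\right) 13 = - 11 \left(-1\right) 13 = - \left(-11\right) 13 = \left(-1\right) \left(-143\right) = 143$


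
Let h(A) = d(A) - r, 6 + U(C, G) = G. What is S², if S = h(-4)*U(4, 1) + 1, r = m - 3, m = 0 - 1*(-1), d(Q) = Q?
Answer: 121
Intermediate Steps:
m = 1 (m = 0 + 1 = 1)
U(C, G) = -6 + G
r = -2 (r = 1 - 3 = -2)
h(A) = 2 + A (h(A) = A - 1*(-2) = A + 2 = 2 + A)
S = 11 (S = (2 - 4)*(-6 + 1) + 1 = -2*(-5) + 1 = 10 + 1 = 11)
S² = 11² = 121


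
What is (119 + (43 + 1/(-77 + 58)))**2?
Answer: 9467929/361 ≈ 26227.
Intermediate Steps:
(119 + (43 + 1/(-77 + 58)))**2 = (119 + (43 + 1/(-19)))**2 = (119 + (43 - 1/19))**2 = (119 + 816/19)**2 = (3077/19)**2 = 9467929/361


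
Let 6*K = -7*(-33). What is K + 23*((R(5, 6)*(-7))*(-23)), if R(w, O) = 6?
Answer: 44513/2 ≈ 22257.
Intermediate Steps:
K = 77/2 (K = (-7*(-33))/6 = (⅙)*231 = 77/2 ≈ 38.500)
K + 23*((R(5, 6)*(-7))*(-23)) = 77/2 + 23*((6*(-7))*(-23)) = 77/2 + 23*(-42*(-23)) = 77/2 + 23*966 = 77/2 + 22218 = 44513/2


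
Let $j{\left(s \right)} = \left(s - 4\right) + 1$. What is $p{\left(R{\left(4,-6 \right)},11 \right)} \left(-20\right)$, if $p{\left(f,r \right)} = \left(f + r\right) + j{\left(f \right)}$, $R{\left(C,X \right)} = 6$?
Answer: $-400$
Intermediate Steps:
$j{\left(s \right)} = -3 + s$ ($j{\left(s \right)} = \left(-4 + s\right) + 1 = -3 + s$)
$p{\left(f,r \right)} = -3 + r + 2 f$ ($p{\left(f,r \right)} = \left(f + r\right) + \left(-3 + f\right) = -3 + r + 2 f$)
$p{\left(R{\left(4,-6 \right)},11 \right)} \left(-20\right) = \left(-3 + 11 + 2 \cdot 6\right) \left(-20\right) = \left(-3 + 11 + 12\right) \left(-20\right) = 20 \left(-20\right) = -400$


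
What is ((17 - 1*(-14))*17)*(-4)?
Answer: -2108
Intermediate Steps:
((17 - 1*(-14))*17)*(-4) = ((17 + 14)*17)*(-4) = (31*17)*(-4) = 527*(-4) = -2108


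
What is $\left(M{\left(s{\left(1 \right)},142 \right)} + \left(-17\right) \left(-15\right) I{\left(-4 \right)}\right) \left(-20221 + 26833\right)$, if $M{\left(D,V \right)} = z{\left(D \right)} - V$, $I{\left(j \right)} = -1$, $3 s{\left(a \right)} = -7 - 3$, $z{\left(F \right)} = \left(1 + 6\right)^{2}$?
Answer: $-2300976$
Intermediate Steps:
$z{\left(F \right)} = 49$ ($z{\left(F \right)} = 7^{2} = 49$)
$s{\left(a \right)} = - \frac{10}{3}$ ($s{\left(a \right)} = \frac{-7 - 3}{3} = \frac{1}{3} \left(-10\right) = - \frac{10}{3}$)
$M{\left(D,V \right)} = 49 - V$
$\left(M{\left(s{\left(1 \right)},142 \right)} + \left(-17\right) \left(-15\right) I{\left(-4 \right)}\right) \left(-20221 + 26833\right) = \left(\left(49 - 142\right) + \left(-17\right) \left(-15\right) \left(-1\right)\right) \left(-20221 + 26833\right) = \left(\left(49 - 142\right) + 255 \left(-1\right)\right) 6612 = \left(-93 - 255\right) 6612 = \left(-348\right) 6612 = -2300976$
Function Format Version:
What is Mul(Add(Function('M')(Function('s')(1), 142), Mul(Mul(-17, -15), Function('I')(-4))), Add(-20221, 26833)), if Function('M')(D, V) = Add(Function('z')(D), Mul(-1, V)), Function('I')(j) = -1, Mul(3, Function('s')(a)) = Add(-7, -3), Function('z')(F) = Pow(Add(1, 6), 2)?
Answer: -2300976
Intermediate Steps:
Function('z')(F) = 49 (Function('z')(F) = Pow(7, 2) = 49)
Function('s')(a) = Rational(-10, 3) (Function('s')(a) = Mul(Rational(1, 3), Add(-7, -3)) = Mul(Rational(1, 3), -10) = Rational(-10, 3))
Function('M')(D, V) = Add(49, Mul(-1, V))
Mul(Add(Function('M')(Function('s')(1), 142), Mul(Mul(-17, -15), Function('I')(-4))), Add(-20221, 26833)) = Mul(Add(Add(49, Mul(-1, 142)), Mul(Mul(-17, -15), -1)), Add(-20221, 26833)) = Mul(Add(Add(49, -142), Mul(255, -1)), 6612) = Mul(Add(-93, -255), 6612) = Mul(-348, 6612) = -2300976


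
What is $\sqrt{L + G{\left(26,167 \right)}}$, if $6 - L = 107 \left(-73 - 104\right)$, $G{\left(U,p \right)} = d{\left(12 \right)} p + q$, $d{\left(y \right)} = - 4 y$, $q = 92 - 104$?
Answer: $3 \sqrt{1213} \approx 104.48$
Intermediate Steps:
$q = -12$
$G{\left(U,p \right)} = -12 - 48 p$ ($G{\left(U,p \right)} = \left(-4\right) 12 p - 12 = - 48 p - 12 = -12 - 48 p$)
$L = 18945$ ($L = 6 - 107 \left(-73 - 104\right) = 6 - 107 \left(-177\right) = 6 - -18939 = 6 + 18939 = 18945$)
$\sqrt{L + G{\left(26,167 \right)}} = \sqrt{18945 - 8028} = \sqrt{10917} = 3 \sqrt{1213}$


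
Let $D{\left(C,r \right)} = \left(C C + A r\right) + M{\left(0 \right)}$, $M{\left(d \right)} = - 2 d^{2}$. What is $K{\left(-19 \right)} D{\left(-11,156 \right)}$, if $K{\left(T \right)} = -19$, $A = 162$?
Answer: $-482467$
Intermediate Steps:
$D{\left(C,r \right)} = C^{2} + 162 r$ ($D{\left(C,r \right)} = \left(C C + 162 r\right) - 2 \cdot 0^{2} = \left(C^{2} + 162 r\right) - 0 = \left(C^{2} + 162 r\right) + 0 = C^{2} + 162 r$)
$K{\left(-19 \right)} D{\left(-11,156 \right)} = - 19 \left(\left(-11\right)^{2} + 162 \cdot 156\right) = - 19 \left(121 + 25272\right) = \left(-19\right) 25393 = -482467$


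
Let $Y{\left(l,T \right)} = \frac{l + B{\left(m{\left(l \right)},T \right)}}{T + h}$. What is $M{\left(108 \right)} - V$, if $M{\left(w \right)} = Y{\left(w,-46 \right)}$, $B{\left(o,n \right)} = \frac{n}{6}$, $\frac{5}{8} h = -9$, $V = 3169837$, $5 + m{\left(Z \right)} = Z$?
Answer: $- \frac{2871873827}{906} \approx -3.1698 \cdot 10^{6}$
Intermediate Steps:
$m{\left(Z \right)} = -5 + Z$
$h = - \frac{72}{5}$ ($h = \frac{8}{5} \left(-9\right) = - \frac{72}{5} \approx -14.4$)
$B{\left(o,n \right)} = \frac{n}{6}$ ($B{\left(o,n \right)} = n \frac{1}{6} = \frac{n}{6}$)
$Y{\left(l,T \right)} = \frac{l + \frac{T}{6}}{- \frac{72}{5} + T}$ ($Y{\left(l,T \right)} = \frac{l + \frac{T}{6}}{T - \frac{72}{5}} = \frac{l + \frac{T}{6}}{- \frac{72}{5} + T}$)
$M{\left(w \right)} = \frac{115}{906} - \frac{5 w}{302}$ ($M{\left(w \right)} = \frac{5 \left(-46 + 6 w\right)}{6 \left(-72 + 5 \left(-46\right)\right)} = \frac{5 \left(-46 + 6 w\right)}{6 \left(-72 - 230\right)} = \frac{5 \left(-46 + 6 w\right)}{6 \left(-302\right)} = \frac{5}{6} \left(- \frac{1}{302}\right) \left(-46 + 6 w\right) = \frac{115}{906} - \frac{5 w}{302}$)
$M{\left(108 \right)} - V = \left(\frac{115}{906} - \frac{270}{151}\right) - 3169837 = - \frac{1505}{906} - 3169837 = - \frac{2871873827}{906}$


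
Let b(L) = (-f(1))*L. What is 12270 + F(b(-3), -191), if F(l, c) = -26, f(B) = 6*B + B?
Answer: 12244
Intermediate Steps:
f(B) = 7*B
b(L) = -7*L (b(L) = (-7)*L = (-1*7)*L = -7*L)
12270 + F(b(-3), -191) = 12270 - 26 = 12244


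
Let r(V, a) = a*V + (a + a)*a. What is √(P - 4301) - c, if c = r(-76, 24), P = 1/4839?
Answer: 672 + I*√100711871382/4839 ≈ 672.0 + 65.582*I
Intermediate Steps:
P = 1/4839 ≈ 0.00020665
r(V, a) = 2*a² + V*a (r(V, a) = V*a + (2*a)*a = V*a + 2*a² = 2*a² + V*a)
c = -672 (c = 24*(-76 + 2*24) = 24*(-76 + 48) = 24*(-28) = -672)
√(P - 4301) - c = √(1/4839 - 4301) - 1*(-672) = √(-20812538/4839) + 672 = I*√100711871382/4839 + 672 = 672 + I*√100711871382/4839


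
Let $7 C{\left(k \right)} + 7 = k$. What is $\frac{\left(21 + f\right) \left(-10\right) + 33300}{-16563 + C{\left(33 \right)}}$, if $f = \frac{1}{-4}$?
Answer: $- \frac{92659}{46366} \approx -1.9984$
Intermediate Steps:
$f = - \frac{1}{4} \approx -0.25$
$C{\left(k \right)} = -1 + \frac{k}{7}$
$\frac{\left(21 + f\right) \left(-10\right) + 33300}{-16563 + C{\left(33 \right)}} = \frac{\left(21 - \frac{1}{4}\right) \left(-10\right) + 33300}{-16563 + \left(-1 + \frac{1}{7} \cdot 33\right)} = \frac{\frac{83}{4} \left(-10\right) + 33300}{-16563 + \left(-1 + \frac{33}{7}\right)} = \frac{- \frac{415}{2} + 33300}{-16563 + \frac{26}{7}} = \frac{66185}{2 \left(- \frac{115915}{7}\right)} = \frac{66185}{2} \left(- \frac{7}{115915}\right) = - \frac{92659}{46366}$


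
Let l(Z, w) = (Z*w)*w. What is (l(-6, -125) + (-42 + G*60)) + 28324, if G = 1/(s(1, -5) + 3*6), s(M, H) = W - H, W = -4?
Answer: -1243832/19 ≈ -65465.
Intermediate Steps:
s(M, H) = -4 - H
l(Z, w) = Z*w**2
G = 1/19 (G = 1/((-4 - 1*(-5)) + 3*6) = 1/((-4 + 5) + 18) = 1/(1 + 18) = 1/19 ≈ 0.052632)
(l(-6, -125) + (-42 + G*60)) + 28324 = (-6*(-125)**2 + (-42 + (1/19)*60)) + 28324 = (-6*15625 + (-42 + 60/19)) + 28324 = (-93750 - 738/19) + 28324 = -1781988/19 + 28324 = -1243832/19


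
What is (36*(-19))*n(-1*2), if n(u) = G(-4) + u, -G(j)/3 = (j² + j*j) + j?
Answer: 58824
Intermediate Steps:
G(j) = -6*j² - 3*j (G(j) = -3*((j² + j*j) + j) = -3*((j² + j²) + j) = -3*(2*j² + j) = -3*(j + 2*j²) = -6*j² - 3*j)
n(u) = -84 + u (n(u) = -3*(-4)*(1 + 2*(-4)) + u = -3*(-4)*(1 - 8) + u = -3*(-4)*(-7) + u = -84 + u)
(36*(-19))*n(-1*2) = (36*(-19))*(-84 - 1*2) = -684*(-84 - 2) = -684*(-86) = 58824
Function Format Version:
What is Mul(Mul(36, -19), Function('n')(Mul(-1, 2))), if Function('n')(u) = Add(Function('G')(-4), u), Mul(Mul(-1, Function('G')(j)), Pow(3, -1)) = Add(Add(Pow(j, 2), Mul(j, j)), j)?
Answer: 58824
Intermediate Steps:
Function('G')(j) = Add(Mul(-6, Pow(j, 2)), Mul(-3, j)) (Function('G')(j) = Mul(-3, Add(Add(Pow(j, 2), Mul(j, j)), j)) = Mul(-3, Add(Add(Pow(j, 2), Pow(j, 2)), j)) = Mul(-3, Add(Mul(2, Pow(j, 2)), j)) = Mul(-3, Add(j, Mul(2, Pow(j, 2)))) = Add(Mul(-6, Pow(j, 2)), Mul(-3, j)))
Function('n')(u) = Add(-84, u) (Function('n')(u) = Add(Mul(-3, -4, Add(1, Mul(2, -4))), u) = Add(Mul(-3, -4, Add(1, -8)), u) = Add(Mul(-3, -4, -7), u) = Add(-84, u))
Mul(Mul(36, -19), Function('n')(Mul(-1, 2))) = Mul(Mul(36, -19), Add(-84, Mul(-1, 2))) = Mul(-684, Add(-84, -2)) = Mul(-684, -86) = 58824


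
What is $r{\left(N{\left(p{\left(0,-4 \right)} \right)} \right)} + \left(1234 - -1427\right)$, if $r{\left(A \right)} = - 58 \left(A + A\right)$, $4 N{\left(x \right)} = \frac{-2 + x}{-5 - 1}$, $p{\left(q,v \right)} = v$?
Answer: $2632$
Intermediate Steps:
$N{\left(x \right)} = \frac{1}{12} - \frac{x}{24}$ ($N{\left(x \right)} = \frac{\left(-2 + x\right) \frac{1}{-5 - 1}}{4} = \frac{\left(-2 + x\right) \frac{1}{-6}}{4} = \frac{\left(-2 + x\right) \left(- \frac{1}{6}\right)}{4} = \frac{\frac{1}{3} - \frac{x}{6}}{4} = \frac{1}{12} - \frac{x}{24}$)
$r{\left(A \right)} = - 116 A$ ($r{\left(A \right)} = - 58 \cdot 2 A = - 116 A$)
$r{\left(N{\left(p{\left(0,-4 \right)} \right)} \right)} + \left(1234 - -1427\right) = - 116 \left(\frac{1}{12} - - \frac{1}{6}\right) + \left(1234 - -1427\right) = - 116 \left(\frac{1}{12} + \frac{1}{6}\right) + \left(1234 + 1427\right) = \left(-116\right) \frac{1}{4} + 2661 = -29 + 2661 = 2632$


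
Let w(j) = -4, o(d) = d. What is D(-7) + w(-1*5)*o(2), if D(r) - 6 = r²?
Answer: 47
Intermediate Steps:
D(r) = 6 + r²
D(-7) + w(-1*5)*o(2) = (6 + (-7)²) - 4*2 = (6 + 49) - 8 = 55 - 8 = 47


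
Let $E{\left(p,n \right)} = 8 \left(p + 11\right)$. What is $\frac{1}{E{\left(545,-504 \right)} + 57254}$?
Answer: $\frac{1}{61702} \approx 1.6207 \cdot 10^{-5}$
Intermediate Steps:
$E{\left(p,n \right)} = 88 + 8 p$ ($E{\left(p,n \right)} = 8 \left(11 + p\right) = 88 + 8 p$)
$\frac{1}{E{\left(545,-504 \right)} + 57254} = \frac{1}{\left(88 + 8 \cdot 545\right) + 57254} = \frac{1}{\left(88 + 4360\right) + 57254} = \frac{1}{4448 + 57254} = \frac{1}{61702}$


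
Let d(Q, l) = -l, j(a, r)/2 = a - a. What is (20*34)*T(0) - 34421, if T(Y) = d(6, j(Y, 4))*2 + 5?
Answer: -31021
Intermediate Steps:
j(a, r) = 0 (j(a, r) = 2*(a - a) = 2*0 = 0)
T(Y) = 5 (T(Y) = -1*0*2 + 5 = 0*2 + 5 = 0 + 5 = 5)
(20*34)*T(0) - 34421 = (20*34)*5 - 34421 = 680*5 - 34421 = 3400 - 34421 = -31021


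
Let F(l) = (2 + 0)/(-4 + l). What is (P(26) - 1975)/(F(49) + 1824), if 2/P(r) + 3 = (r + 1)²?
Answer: -413610/381997 ≈ -1.0828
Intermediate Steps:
P(r) = 2/(-3 + (1 + r)²) (P(r) = 2/(-3 + (r + 1)²) = 2/(-3 + (1 + r)²))
F(l) = 2/(-4 + l)
(P(26) - 1975)/(F(49) + 1824) = (2/(-3 + (1 + 26)²) - 1975)/(2/(-4 + 49) + 1824) = (2/(-3 + 27²) - 1975)/(2/45 + 1824) = (2/(-3 + 729) - 1975)/(2*(1/45) + 1824) = (2/726 - 1975)/(2/45 + 1824) = (2*(1/726) - 1975)/(82082/45) = (1/363 - 1975)*(45/82082) = -716924/363*45/82082 = -413610/381997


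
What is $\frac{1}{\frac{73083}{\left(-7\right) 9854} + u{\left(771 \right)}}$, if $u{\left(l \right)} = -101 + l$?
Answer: $\frac{68978}{46142177} \approx 0.0014949$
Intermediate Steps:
$\frac{1}{\frac{73083}{\left(-7\right) 9854} + u{\left(771 \right)}} = \frac{1}{\frac{73083}{\left(-7\right) 9854} + \left(-101 + 771\right)} = \frac{1}{\frac{73083}{-68978} + 670} = \frac{1}{73083 \left(- \frac{1}{68978}\right) + 670} = \frac{1}{- \frac{73083}{68978} + 670} = \frac{1}{\frac{46142177}{68978}} = \frac{68978}{46142177}$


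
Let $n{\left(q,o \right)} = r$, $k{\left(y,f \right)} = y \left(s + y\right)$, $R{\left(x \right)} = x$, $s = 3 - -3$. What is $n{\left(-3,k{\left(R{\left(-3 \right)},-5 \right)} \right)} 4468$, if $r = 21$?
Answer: $93828$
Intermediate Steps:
$s = 6$ ($s = 3 + 3 = 6$)
$k{\left(y,f \right)} = y \left(6 + y\right)$
$n{\left(q,o \right)} = 21$
$n{\left(-3,k{\left(R{\left(-3 \right)},-5 \right)} \right)} 4468 = 21 \cdot 4468 = 93828$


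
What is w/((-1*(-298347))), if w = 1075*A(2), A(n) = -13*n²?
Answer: -55900/298347 ≈ -0.18737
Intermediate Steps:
w = -55900 (w = 1075*(-13*2²) = 1075*(-13*4) = 1075*(-52) = -55900)
w/((-1*(-298347))) = -55900/((-1*(-298347))) = -55900/298347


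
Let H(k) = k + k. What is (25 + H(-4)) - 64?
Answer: -47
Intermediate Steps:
H(k) = 2*k
(25 + H(-4)) - 64 = (25 + 2*(-4)) - 64 = (25 - 8) - 64 = 17 - 64 = -47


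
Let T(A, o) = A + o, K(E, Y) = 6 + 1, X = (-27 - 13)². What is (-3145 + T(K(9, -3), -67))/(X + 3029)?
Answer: -3205/4629 ≈ -0.69237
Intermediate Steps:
X = 1600 (X = (-40)² = 1600)
K(E, Y) = 7
(-3145 + T(K(9, -3), -67))/(X + 3029) = (-3145 + (7 - 67))/(1600 + 3029) = (-3145 - 60)/4629 = -3205*1/4629 = -3205/4629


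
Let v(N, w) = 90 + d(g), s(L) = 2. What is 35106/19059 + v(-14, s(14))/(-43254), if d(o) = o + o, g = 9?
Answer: 9360596/5088753 ≈ 1.8395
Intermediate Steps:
d(o) = 2*o
v(N, w) = 108 (v(N, w) = 90 + 2*9 = 90 + 18 = 108)
35106/19059 + v(-14, s(14))/(-43254) = 35106/19059 + 108/(-43254) = 35106*(1/19059) + 108*(-1/43254) = 11702/6353 - 2/801 = 9360596/5088753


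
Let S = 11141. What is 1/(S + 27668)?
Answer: 1/38809 ≈ 2.5767e-5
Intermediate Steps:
1/(S + 27668) = 1/(11141 + 27668) = 1/38809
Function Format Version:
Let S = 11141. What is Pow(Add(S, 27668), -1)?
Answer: Rational(1, 38809) ≈ 2.5767e-5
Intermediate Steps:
Pow(Add(S, 27668), -1) = Pow(Add(11141, 27668), -1) = Pow(38809, -1) = Rational(1, 38809)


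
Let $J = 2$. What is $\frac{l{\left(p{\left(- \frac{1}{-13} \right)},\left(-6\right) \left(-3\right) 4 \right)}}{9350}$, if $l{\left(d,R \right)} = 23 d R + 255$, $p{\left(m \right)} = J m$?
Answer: $\frac{6627}{121550} \approx 0.054521$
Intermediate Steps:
$p{\left(m \right)} = 2 m$
$l{\left(d,R \right)} = 255 + 23 R d$ ($l{\left(d,R \right)} = 23 R d + 255 = 255 + 23 R d$)
$\frac{l{\left(p{\left(- \frac{1}{-13} \right)},\left(-6\right) \left(-3\right) 4 \right)}}{9350} = \frac{255 + 23 \left(-6\right) \left(-3\right) 4 \cdot 2 \left(- \frac{1}{-13}\right)}{9350} = \left(255 + 23 \cdot 18 \cdot 4 \cdot 2 \left(\left(-1\right) \left(- \frac{1}{13}\right)\right)\right) \frac{1}{9350} = \left(255 + 23 \cdot 72 \cdot 2 \cdot \frac{1}{13}\right) \frac{1}{9350} = \left(255 + 23 \cdot 72 \cdot \frac{2}{13}\right) \frac{1}{9350} = \left(255 + \frac{3312}{13}\right) \frac{1}{9350} = \frac{6627}{13} \cdot \frac{1}{9350} = \frac{6627}{121550}$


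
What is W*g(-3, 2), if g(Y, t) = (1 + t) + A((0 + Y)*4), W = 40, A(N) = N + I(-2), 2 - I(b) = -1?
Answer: -240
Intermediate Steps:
I(b) = 3 (I(b) = 2 - 1*(-1) = 2 + 1 = 3)
A(N) = 3 + N (A(N) = N + 3 = 3 + N)
g(Y, t) = 4 + t + 4*Y (g(Y, t) = (1 + t) + (3 + (0 + Y)*4) = (1 + t) + (3 + Y*4) = (1 + t) + (3 + 4*Y) = 4 + t + 4*Y)
W*g(-3, 2) = 40*(4 + 2 + 4*(-3)) = 40*(4 + 2 - 12) = 40*(-6) = -240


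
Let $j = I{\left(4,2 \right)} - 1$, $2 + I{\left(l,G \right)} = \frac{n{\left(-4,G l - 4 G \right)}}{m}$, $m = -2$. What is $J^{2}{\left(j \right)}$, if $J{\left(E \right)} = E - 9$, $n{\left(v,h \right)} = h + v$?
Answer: $100$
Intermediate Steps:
$I{\left(l,G \right)} = 2 G - \frac{G l}{2}$ ($I{\left(l,G \right)} = -2 + \frac{\left(G l - 4 G\right) - 4}{-2} = -2 + \left(\left(- 4 G + G l\right) - 4\right) \left(- \frac{1}{2}\right) = -2 + \left(-4 - 4 G + G l\right) \left(- \frac{1}{2}\right) = -2 + \left(2 + 2 G - \frac{G l}{2}\right) = 2 G - \frac{G l}{2}$)
$j = -1$ ($j = \frac{1}{2} \cdot 2 \left(4 - 4\right) - 1 = \frac{1}{2} \cdot 2 \cdot 0 - 1 = 0 - 1 = -1$)
$J{\left(E \right)} = -9 + E$ ($J{\left(E \right)} = E - 9 = -9 + E$)
$J^{2}{\left(j \right)} = \left(-9 - 1\right)^{2} = \left(-10\right)^{2} = 100$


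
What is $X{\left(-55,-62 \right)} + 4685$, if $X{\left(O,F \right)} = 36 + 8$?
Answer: $4729$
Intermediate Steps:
$X{\left(O,F \right)} = 44$
$X{\left(-55,-62 \right)} + 4685 = 44 + 4685 = 4729$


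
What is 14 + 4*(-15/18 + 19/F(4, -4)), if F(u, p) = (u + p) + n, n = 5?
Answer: 388/15 ≈ 25.867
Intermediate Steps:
F(u, p) = 5 + p + u (F(u, p) = (u + p) + 5 = (p + u) + 5 = 5 + p + u)
14 + 4*(-15/18 + 19/F(4, -4)) = 14 + 4*(-15/18 + 19/(5 - 4 + 4)) = 14 + 4*(-15*1/18 + 19/5) = 14 + 4*(-⅚ + 19*(⅕)) = 14 + 4*(-⅚ + 19/5) = 14 + 4*(89/30) = 14 + 178/15 = 388/15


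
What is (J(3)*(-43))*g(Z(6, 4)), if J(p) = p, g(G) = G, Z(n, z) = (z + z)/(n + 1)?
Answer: -1032/7 ≈ -147.43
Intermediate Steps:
Z(n, z) = 2*z/(1 + n) (Z(n, z) = (2*z)/(1 + n) = 2*z/(1 + n))
(J(3)*(-43))*g(Z(6, 4)) = (3*(-43))*(2*4/(1 + 6)) = -258*4/7 = -129*8/7 = -1032/7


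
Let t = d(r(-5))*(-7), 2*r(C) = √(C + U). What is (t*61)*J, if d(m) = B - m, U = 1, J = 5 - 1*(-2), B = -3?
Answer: 8967 + 2989*I ≈ 8967.0 + 2989.0*I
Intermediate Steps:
J = 7 (J = 5 + 2 = 7)
r(C) = √(1 + C)/2 (r(C) = √(C + 1)/2 = √(1 + C)/2)
d(m) = -3 - m
t = 21 + 7*I (t = (-3 - √(1 - 5)/2)*(-7) = (-3 - √(-4)/2)*(-7) = (-3 - 2*I/2)*(-7) = (-3 - I)*(-7) = 21 + 7*I ≈ 21.0 + 7.0*I)
(t*61)*J = ((21 + 7*I)*61)*7 = (1281 + 427*I)*7 = 8967 + 2989*I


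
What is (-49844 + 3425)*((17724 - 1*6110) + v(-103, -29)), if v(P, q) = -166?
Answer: -531404712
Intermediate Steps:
(-49844 + 3425)*((17724 - 1*6110) + v(-103, -29)) = (-49844 + 3425)*((17724 - 1*6110) - 166) = -46419*((17724 - 6110) - 166) = -46419*(11614 - 166) = -46419*11448 = -531404712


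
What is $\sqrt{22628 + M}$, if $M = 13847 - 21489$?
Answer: $\sqrt{14986} \approx 122.42$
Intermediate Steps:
$M = -7642$ ($M = 13847 - 21489 = -7642$)
$\sqrt{22628 + M} = \sqrt{22628 - 7642} = \sqrt{14986}$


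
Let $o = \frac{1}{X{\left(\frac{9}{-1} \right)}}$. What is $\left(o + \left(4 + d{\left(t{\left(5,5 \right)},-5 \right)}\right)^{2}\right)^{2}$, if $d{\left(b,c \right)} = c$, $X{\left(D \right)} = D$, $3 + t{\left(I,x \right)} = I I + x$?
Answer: $\frac{64}{81} \approx 0.79012$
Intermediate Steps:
$t{\left(I,x \right)} = -3 + x + I^{2}$ ($t{\left(I,x \right)} = -3 + \left(I I + x\right) = -3 + \left(I^{2} + x\right) = -3 + \left(x + I^{2}\right) = -3 + x + I^{2}$)
$o = - \frac{1}{9}$ ($o = \frac{1}{9 \frac{1}{-1}} = \frac{1}{9 \left(-1\right)} = \frac{1}{-9} = - \frac{1}{9} \approx -0.11111$)
$\left(o + \left(4 + d{\left(t{\left(5,5 \right)},-5 \right)}\right)^{2}\right)^{2} = \left(- \frac{1}{9} + \left(4 - 5\right)^{2}\right)^{2} = \left(- \frac{1}{9} + \left(-1\right)^{2}\right)^{2} = \left(- \frac{1}{9} + 1\right)^{2} = \left(\frac{8}{9}\right)^{2} = \frac{64}{81}$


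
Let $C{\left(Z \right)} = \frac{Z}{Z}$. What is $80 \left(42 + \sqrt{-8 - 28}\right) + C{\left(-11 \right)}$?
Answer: $3361 + 480 i \approx 3361.0 + 480.0 i$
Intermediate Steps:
$C{\left(Z \right)} = 1$
$80 \left(42 + \sqrt{-8 - 28}\right) + C{\left(-11 \right)} = 80 \left(42 + \sqrt{-8 - 28}\right) + 1 = 80 \left(42 + \sqrt{-36}\right) + 1 = 80 \left(42 + 6 i\right) + 1 = \left(3360 + 480 i\right) + 1 = 3361 + 480 i$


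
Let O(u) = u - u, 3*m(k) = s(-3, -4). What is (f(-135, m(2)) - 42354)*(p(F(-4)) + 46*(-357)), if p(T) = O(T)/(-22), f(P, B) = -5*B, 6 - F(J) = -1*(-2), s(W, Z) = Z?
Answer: 695427908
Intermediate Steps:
m(k) = -4/3 (m(k) = (⅓)*(-4) = -4/3)
O(u) = 0
F(J) = 4 (F(J) = 6 - (-1)*(-2) = 6 - 1*2 = 6 - 2 = 4)
p(T) = 0 (p(T) = 0/(-22) = 0*(-1/22) = 0)
(f(-135, m(2)) - 42354)*(p(F(-4)) + 46*(-357)) = (-5*(-4/3) - 42354)*(0 + 46*(-357)) = (20/3 - 42354)*(0 - 16422) = -127042/3*(-16422) = 695427908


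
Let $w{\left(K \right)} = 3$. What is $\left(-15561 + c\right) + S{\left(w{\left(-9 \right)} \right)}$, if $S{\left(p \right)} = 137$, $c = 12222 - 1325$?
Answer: $-4527$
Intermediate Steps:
$c = 10897$ ($c = 12222 - 1325 = 10897$)
$\left(-15561 + c\right) + S{\left(w{\left(-9 \right)} \right)} = \left(-15561 + 10897\right) + 137 = -4664 + 137 = -4527$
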